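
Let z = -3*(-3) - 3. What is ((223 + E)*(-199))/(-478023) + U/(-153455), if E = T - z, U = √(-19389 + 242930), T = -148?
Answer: 4577/159341 - √223541/153455 ≈ 0.025644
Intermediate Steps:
z = 6 (z = 9 - 3 = 6)
U = √223541 ≈ 472.80
E = -154 (E = -148 - 1*6 = -148 - 6 = -154)
((223 + E)*(-199))/(-478023) + U/(-153455) = ((223 - 154)*(-199))/(-478023) + √223541/(-153455) = (69*(-199))*(-1/478023) + √223541*(-1/153455) = -13731*(-1/478023) - √223541/153455 = 4577/159341 - √223541/153455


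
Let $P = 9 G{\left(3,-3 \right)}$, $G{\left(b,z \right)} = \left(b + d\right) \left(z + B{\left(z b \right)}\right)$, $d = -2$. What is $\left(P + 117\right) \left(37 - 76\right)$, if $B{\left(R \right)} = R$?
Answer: $-351$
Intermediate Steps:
$G{\left(b,z \right)} = \left(-2 + b\right) \left(z + b z\right)$ ($G{\left(b,z \right)} = \left(b - 2\right) \left(z + z b\right) = \left(-2 + b\right) \left(z + b z\right)$)
$P = -108$ ($P = 9 \left(- 3 \left(-2 + 3^{2} - 3\right)\right) = 9 \left(- 3 \left(-2 + 9 - 3\right)\right) = 9 \left(\left(-3\right) 4\right) = 9 \left(-12\right) = -108$)
$\left(P + 117\right) \left(37 - 76\right) = \left(-108 + 117\right) \left(37 - 76\right) = 9 \left(37 - 76\right) = 9 \left(-39\right) = -351$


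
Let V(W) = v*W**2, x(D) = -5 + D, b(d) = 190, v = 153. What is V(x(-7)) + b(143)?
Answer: 22222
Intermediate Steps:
V(W) = 153*W**2
V(x(-7)) + b(143) = 153*(-5 - 7)**2 + 190 = 153*(-12)**2 + 190 = 153*144 + 190 = 22032 + 190 = 22222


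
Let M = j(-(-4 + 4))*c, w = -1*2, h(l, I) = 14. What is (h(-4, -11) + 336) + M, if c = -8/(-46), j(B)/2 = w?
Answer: 8034/23 ≈ 349.30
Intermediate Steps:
w = -2
j(B) = -4 (j(B) = 2*(-2) = -4)
c = 4/23 (c = -8*(-1/46) = 4/23 ≈ 0.17391)
M = -16/23 (M = -4*4/23 = -16/23 ≈ -0.69565)
(h(-4, -11) + 336) + M = (14 + 336) - 16/23 = 350 - 16/23 = 8034/23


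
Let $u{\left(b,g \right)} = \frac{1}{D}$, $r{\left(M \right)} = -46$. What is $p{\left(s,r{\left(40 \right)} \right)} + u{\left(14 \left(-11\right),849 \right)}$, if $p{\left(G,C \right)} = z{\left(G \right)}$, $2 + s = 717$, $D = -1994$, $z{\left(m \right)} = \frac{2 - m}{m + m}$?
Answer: $- \frac{355788}{712855} \approx -0.4991$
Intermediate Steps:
$z{\left(m \right)} = \frac{2 - m}{2 m}$
$s = 715$ ($s = -2 + 717 = 715$)
$p{\left(G,C \right)} = \frac{2 - G}{2 G}$
$u{\left(b,g \right)} = - \frac{1}{1994}$ ($u{\left(b,g \right)} = \frac{1}{-1994} = - \frac{1}{1994}$)
$p{\left(s,r{\left(40 \right)} \right)} + u{\left(14 \left(-11\right),849 \right)} = \frac{2 - 715}{2 \cdot 715} - \frac{1}{1994} = \frac{1}{2} \cdot \frac{1}{715} \left(2 - 715\right) - \frac{1}{1994} = \frac{1}{2} \cdot \frac{1}{715} \left(-713\right) - \frac{1}{1994} = - \frac{713}{1430} - \frac{1}{1994} = - \frac{355788}{712855}$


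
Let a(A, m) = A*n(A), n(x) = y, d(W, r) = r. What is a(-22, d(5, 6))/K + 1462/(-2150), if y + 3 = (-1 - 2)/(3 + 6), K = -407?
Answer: -2387/2775 ≈ -0.86018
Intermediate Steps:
y = -10/3 (y = -3 + (-1 - 2)/(3 + 6) = -3 - 3/9 = -3 - 3*⅑ = -3 - ⅓ = -10/3 ≈ -3.3333)
n(x) = -10/3
a(A, m) = -10*A/3 (a(A, m) = A*(-10/3) = -10*A/3)
a(-22, d(5, 6))/K + 1462/(-2150) = -10/3*(-22)/(-407) + 1462/(-2150) = (220/3)*(-1/407) + 1462*(-1/2150) = -20/111 - 17/25 = -2387/2775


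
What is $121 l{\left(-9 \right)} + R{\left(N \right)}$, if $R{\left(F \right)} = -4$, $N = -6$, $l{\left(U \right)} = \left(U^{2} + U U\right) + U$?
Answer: $18509$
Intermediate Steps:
$l{\left(U \right)} = U + 2 U^{2}$ ($l{\left(U \right)} = \left(U^{2} + U^{2}\right) + U = 2 U^{2} + U = U + 2 U^{2}$)
$121 l{\left(-9 \right)} + R{\left(N \right)} = 121 \left(- 9 \left(1 + 2 \left(-9\right)\right)\right) - 4 = 121 \left(- 9 \left(1 - 18\right)\right) - 4 = 121 \left(\left(-9\right) \left(-17\right)\right) - 4 = 121 \cdot 153 - 4 = 18513 - 4 = 18509$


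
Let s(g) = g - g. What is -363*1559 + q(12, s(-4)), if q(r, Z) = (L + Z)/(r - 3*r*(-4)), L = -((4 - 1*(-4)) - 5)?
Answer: -29427685/52 ≈ -5.6592e+5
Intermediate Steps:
s(g) = 0
L = -3 (L = -((4 + 4) - 5) = -(8 - 5) = -1*3 = -3)
q(r, Z) = (-3 + Z)/(13*r) (q(r, Z) = (-3 + Z)/(r - 3*r*(-4)) = (-3 + Z)/(r + 12*r) = (-3 + Z)/((13*r)) = (-3 + Z)*(1/(13*r)) = (-3 + Z)/(13*r))
-363*1559 + q(12, s(-4)) = -363*1559 + (1/13)*(-3 + 0)/12 = -565917 + (1/13)*(1/12)*(-3) = -565917 - 1/52 = -29427685/52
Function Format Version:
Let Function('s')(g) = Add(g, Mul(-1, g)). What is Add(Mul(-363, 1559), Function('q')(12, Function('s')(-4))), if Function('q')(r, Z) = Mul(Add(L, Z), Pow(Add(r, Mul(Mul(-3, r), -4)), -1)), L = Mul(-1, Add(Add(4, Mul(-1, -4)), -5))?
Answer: Rational(-29427685, 52) ≈ -5.6592e+5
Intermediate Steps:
Function('s')(g) = 0
L = -3 (L = Mul(-1, Add(Add(4, 4), -5)) = Mul(-1, Add(8, -5)) = Mul(-1, 3) = -3)
Function('q')(r, Z) = Mul(Rational(1, 13), Pow(r, -1), Add(-3, Z)) (Function('q')(r, Z) = Mul(Add(-3, Z), Pow(Add(r, Mul(Mul(-3, r), -4)), -1)) = Mul(Add(-3, Z), Pow(Add(r, Mul(12, r)), -1)) = Mul(Add(-3, Z), Pow(Mul(13, r), -1)) = Mul(Add(-3, Z), Mul(Rational(1, 13), Pow(r, -1))) = Mul(Rational(1, 13), Pow(r, -1), Add(-3, Z)))
Add(Mul(-363, 1559), Function('q')(12, Function('s')(-4))) = Add(Mul(-363, 1559), Mul(Rational(1, 13), Pow(12, -1), Add(-3, 0))) = Add(-565917, Mul(Rational(1, 13), Rational(1, 12), -3)) = Add(-565917, Rational(-1, 52)) = Rational(-29427685, 52)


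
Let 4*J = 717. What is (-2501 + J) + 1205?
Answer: -4467/4 ≈ -1116.8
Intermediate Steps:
J = 717/4 (J = (¼)*717 = 717/4 ≈ 179.25)
(-2501 + J) + 1205 = (-2501 + 717/4) + 1205 = -9287/4 + 1205 = -4467/4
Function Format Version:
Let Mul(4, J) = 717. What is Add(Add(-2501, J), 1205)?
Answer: Rational(-4467, 4) ≈ -1116.8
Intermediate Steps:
J = Rational(717, 4) (J = Mul(Rational(1, 4), 717) = Rational(717, 4) ≈ 179.25)
Add(Add(-2501, J), 1205) = Add(Add(-2501, Rational(717, 4)), 1205) = Add(Rational(-9287, 4), 1205) = Rational(-4467, 4)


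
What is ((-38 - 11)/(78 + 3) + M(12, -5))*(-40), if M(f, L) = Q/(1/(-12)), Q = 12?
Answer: 468520/81 ≈ 5784.2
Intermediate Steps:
M(f, L) = -144 (M(f, L) = 12/(1/(-12)) = 12/(-1/12) = 12*(-12) = -144)
((-38 - 11)/(78 + 3) + M(12, -5))*(-40) = ((-38 - 11)/(78 + 3) - 144)*(-40) = (-49/81 - 144)*(-40) = -11713/81*(-40) = 468520/81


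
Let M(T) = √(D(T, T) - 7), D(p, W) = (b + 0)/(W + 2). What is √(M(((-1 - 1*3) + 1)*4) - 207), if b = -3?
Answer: √(-20700 + 10*I*√670)/10 ≈ 0.089953 + 14.388*I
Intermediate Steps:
D(p, W) = -3/(2 + W) (D(p, W) = (-3 + 0)/(W + 2) = -3/(2 + W))
M(T) = √(-7 - 3/(2 + T)) (M(T) = √(-3/(2 + T) - 7) = √(-7 - 3/(2 + T)))
√(M(((-1 - 1*3) + 1)*4) - 207) = √(√((-17 - 7*((-1 - 1*3) + 1)*4)/(2 + ((-1 - 1*3) + 1)*4)) - 207) = √(√((-17 - 7*((-1 - 3) + 1)*4)/(2 + ((-1 - 3) + 1)*4)) - 207) = √(√((-17 - 7*(-4 + 1)*4)/(2 + (-4 + 1)*4)) - 207) = √(√((-17 - (-21)*4)/(2 - 3*4)) - 207) = √(√((-17 - 7*(-12))/(2 - 12)) - 207) = √(√((-17 + 84)/(-10)) - 207) = √(√(-⅒*67) - 207) = √(√(-67/10) - 207) = √(I*√670/10 - 207) = √(-207 + I*√670/10)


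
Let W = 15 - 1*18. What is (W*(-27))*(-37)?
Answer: -2997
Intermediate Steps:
W = -3 (W = 15 - 18 = -3)
(W*(-27))*(-37) = -3*(-27)*(-37) = 81*(-37) = -2997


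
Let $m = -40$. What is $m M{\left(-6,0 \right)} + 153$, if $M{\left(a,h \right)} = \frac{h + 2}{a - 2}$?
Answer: $163$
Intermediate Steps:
$M{\left(a,h \right)} = \frac{2 + h}{-2 + a}$
$m M{\left(-6,0 \right)} + 153 = - 40 \frac{2 + 0}{-2 - 6} + 153 = - 40 \frac{1}{-8} \cdot 2 + 153 = - 40 \left(\left(- \frac{1}{8}\right) 2\right) + 153 = \left(-40\right) \left(- \frac{1}{4}\right) + 153 = 10 + 153 = 163$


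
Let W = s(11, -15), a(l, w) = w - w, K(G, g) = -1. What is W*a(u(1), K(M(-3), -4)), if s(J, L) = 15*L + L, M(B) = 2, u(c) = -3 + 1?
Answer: 0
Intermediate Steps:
u(c) = -2
s(J, L) = 16*L
a(l, w) = 0
W = -240 (W = 16*(-15) = -240)
W*a(u(1), K(M(-3), -4)) = -240*0 = 0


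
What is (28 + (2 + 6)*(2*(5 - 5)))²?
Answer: 784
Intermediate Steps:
(28 + (2 + 6)*(2*(5 - 5)))² = (28 + 8*(2*0))² = (28 + 8*0)² = (28 + 0)² = 28² = 784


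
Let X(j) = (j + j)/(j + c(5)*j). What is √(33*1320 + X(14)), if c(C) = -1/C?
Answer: 5*√6970/2 ≈ 208.72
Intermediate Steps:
X(j) = 5/2 (X(j) = (j + j)/(j + (-1/5)*j) = (2*j)/(j + (-1*⅕)*j) = (2*j)/(j - j/5) = (2*j)/((4*j/5)) = (2*j)*(5/(4*j)) = 5/2)
√(33*1320 + X(14)) = √(33*1320 + 5/2) = √(43560 + 5/2) = √(87125/2) = 5*√6970/2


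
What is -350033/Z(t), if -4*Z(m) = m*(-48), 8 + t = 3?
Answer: 350033/60 ≈ 5833.9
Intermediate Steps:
t = -5 (t = -8 + 3 = -5)
Z(m) = 12*m (Z(m) = -m*(-48)/4 = -(-12)*m = 12*m)
-350033/Z(t) = -350033/(12*(-5)) = -350033/(-60) = -350033*(-1/60) = 350033/60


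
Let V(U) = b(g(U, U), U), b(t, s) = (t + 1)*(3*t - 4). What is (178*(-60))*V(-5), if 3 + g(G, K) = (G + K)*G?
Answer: -70231680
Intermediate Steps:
g(G, K) = -3 + G*(G + K) (g(G, K) = -3 + (G + K)*G = -3 + G*(G + K))
b(t, s) = (1 + t)*(-4 + 3*t)
V(U) = -1 - 2*U² + 3*(-3 + 2*U²)² (V(U) = -4 - (-3 + U² + U*U) + 3*(-3 + U² + U*U)² = -4 - (-3 + U² + U²) + 3*(-3 + U² + U²)² = -4 - (-3 + 2*U²) + 3*(-3 + 2*U²)² = -4 + (3 - 2*U²) + 3*(-3 + 2*U²)² = -1 - 2*U² + 3*(-3 + 2*U²)²)
(178*(-60))*V(-5) = (178*(-60))*(26 - 38*(-5)² + 12*(-5)⁴) = -10680*(26 - 38*25 + 12*625) = -10680*(26 - 950 + 7500) = -10680*6576 = -70231680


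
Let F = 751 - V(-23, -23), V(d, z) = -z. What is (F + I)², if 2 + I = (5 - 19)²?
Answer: 850084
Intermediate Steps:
F = 728 (F = 751 - (-1)*(-23) = 751 - 1*23 = 751 - 23 = 728)
I = 194 (I = -2 + (5 - 19)² = -2 + (-14)² = -2 + 196 = 194)
(F + I)² = (728 + 194)² = 922² = 850084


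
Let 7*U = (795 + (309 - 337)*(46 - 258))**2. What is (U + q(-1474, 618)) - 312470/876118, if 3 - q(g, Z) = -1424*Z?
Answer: 22545408864109/3066413 ≈ 7.3524e+6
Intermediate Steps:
U = 45306361/7 (U = (795 + (309 - 337)*(46 - 258))**2/7 = (795 - 28*(-212))**2/7 = (795 + 5936)**2/7 = (1/7)*6731**2 = (1/7)*45306361 = 45306361/7 ≈ 6.4723e+6)
q(g, Z) = 3 + 1424*Z (q(g, Z) = 3 - (-1424)*Z = 3 + 1424*Z)
(U + q(-1474, 618)) - 312470/876118 = (45306361/7 + (3 + 1424*618)) - 312470/876118 = (45306361/7 + (3 + 880032)) - 312470*1/876118 = (45306361/7 + 880035) - 156235/438059 = 51466606/7 - 156235/438059 = 22545408864109/3066413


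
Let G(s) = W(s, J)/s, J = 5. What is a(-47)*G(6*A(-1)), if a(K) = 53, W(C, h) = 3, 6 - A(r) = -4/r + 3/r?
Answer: 53/10 ≈ 5.3000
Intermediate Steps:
A(r) = 6 + 1/r (A(r) = 6 - (-4/r + 3/r) = 6 - (-1)/r = 6 + 1/r)
G(s) = 3/s
a(-47)*G(6*A(-1)) = 53*(3/((6*(6 + 1/(-1))))) = 53*(3/((6*(6 - 1)))) = 53*(3/((6*5))) = 53*(3/30) = 53*(3*(1/30)) = 53*(⅒) = 53/10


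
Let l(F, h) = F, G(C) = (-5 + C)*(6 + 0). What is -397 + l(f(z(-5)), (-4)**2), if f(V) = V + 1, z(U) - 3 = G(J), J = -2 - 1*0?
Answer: -435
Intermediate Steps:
J = -2 (J = -2 + 0 = -2)
G(C) = -30 + 6*C (G(C) = (-5 + C)*6 = -30 + 6*C)
z(U) = -39 (z(U) = 3 + (-30 + 6*(-2)) = 3 + (-30 - 12) = 3 - 42 = -39)
f(V) = 1 + V
-397 + l(f(z(-5)), (-4)**2) = -397 + (1 - 39) = -397 - 38 = -435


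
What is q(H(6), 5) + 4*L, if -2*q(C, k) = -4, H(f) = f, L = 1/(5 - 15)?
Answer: 8/5 ≈ 1.6000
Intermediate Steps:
L = -⅒ (L = 1/(-10) = -⅒ ≈ -0.10000)
q(C, k) = 2 (q(C, k) = -½*(-4) = 2)
q(H(6), 5) + 4*L = 2 + 4*(-⅒) = 2 - ⅖ = 8/5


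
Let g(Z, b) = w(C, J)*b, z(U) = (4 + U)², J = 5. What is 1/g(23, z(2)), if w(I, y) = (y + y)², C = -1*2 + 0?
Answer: 1/3600 ≈ 0.00027778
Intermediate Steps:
C = -2 (C = -2 + 0 = -2)
w(I, y) = 4*y² (w(I, y) = (2*y)² = 4*y²)
g(Z, b) = 100*b (g(Z, b) = (4*5²)*b = (4*25)*b = 100*b)
1/g(23, z(2)) = 1/(100*(4 + 2)²) = 1/(100*6²) = 1/(100*36) = 1/3600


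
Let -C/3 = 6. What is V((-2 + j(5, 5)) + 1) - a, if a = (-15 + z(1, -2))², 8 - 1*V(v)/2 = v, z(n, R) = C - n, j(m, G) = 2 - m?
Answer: -1132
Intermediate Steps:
C = -18 (C = -3*6 = -18)
z(n, R) = -18 - n
V(v) = 16 - 2*v
a = 1156 (a = (-15 + (-18 - 1*1))² = (-15 + (-18 - 1))² = (-15 - 19)² = (-34)² = 1156)
V((-2 + j(5, 5)) + 1) - a = (16 - 2*((-2 + (2 - 1*5)) + 1)) - 1*1156 = (16 - 2*((-2 + (2 - 5)) + 1)) - 1156 = (16 - 2*((-2 - 3) + 1)) - 1156 = (16 - 2*(-5 + 1)) - 1156 = (16 - 2*(-4)) - 1156 = (16 + 8) - 1156 = 24 - 1156 = -1132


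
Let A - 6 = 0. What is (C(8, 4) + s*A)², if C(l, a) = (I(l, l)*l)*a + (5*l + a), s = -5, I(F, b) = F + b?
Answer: 276676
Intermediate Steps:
A = 6 (A = 6 + 0 = 6)
C(l, a) = a + 5*l + 2*a*l² (C(l, a) = ((l + l)*l)*a + (5*l + a) = ((2*l)*l)*a + (a + 5*l) = (2*l²)*a + (a + 5*l) = 2*a*l² + (a + 5*l) = a + 5*l + 2*a*l²)
(C(8, 4) + s*A)² = ((4 + 5*8 + 2*4*8²) - 5*6)² = ((4 + 40 + 2*4*64) - 30)² = ((4 + 40 + 512) - 30)² = (556 - 30)² = 526² = 276676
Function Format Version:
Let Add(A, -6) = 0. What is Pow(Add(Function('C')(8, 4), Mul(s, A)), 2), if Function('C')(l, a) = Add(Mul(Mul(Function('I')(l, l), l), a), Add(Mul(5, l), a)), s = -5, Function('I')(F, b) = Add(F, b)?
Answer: 276676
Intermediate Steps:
A = 6 (A = Add(6, 0) = 6)
Function('C')(l, a) = Add(a, Mul(5, l), Mul(2, a, Pow(l, 2))) (Function('C')(l, a) = Add(Mul(Mul(Add(l, l), l), a), Add(Mul(5, l), a)) = Add(Mul(Mul(Mul(2, l), l), a), Add(a, Mul(5, l))) = Add(Mul(Mul(2, Pow(l, 2)), a), Add(a, Mul(5, l))) = Add(Mul(2, a, Pow(l, 2)), Add(a, Mul(5, l))) = Add(a, Mul(5, l), Mul(2, a, Pow(l, 2))))
Pow(Add(Function('C')(8, 4), Mul(s, A)), 2) = Pow(Add(Add(4, Mul(5, 8), Mul(2, 4, Pow(8, 2))), Mul(-5, 6)), 2) = Pow(Add(Add(4, 40, Mul(2, 4, 64)), -30), 2) = Pow(Add(Add(4, 40, 512), -30), 2) = Pow(Add(556, -30), 2) = Pow(526, 2) = 276676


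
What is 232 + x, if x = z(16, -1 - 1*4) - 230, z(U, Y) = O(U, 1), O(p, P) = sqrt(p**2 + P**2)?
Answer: 2 + sqrt(257) ≈ 18.031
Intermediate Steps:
O(p, P) = sqrt(P**2 + p**2)
z(U, Y) = sqrt(1 + U**2) (z(U, Y) = sqrt(1**2 + U**2) = sqrt(1 + U**2))
x = -230 + sqrt(257) (x = sqrt(1 + 16**2) - 230 = sqrt(1 + 256) - 230 = sqrt(257) - 230 = -230 + sqrt(257) ≈ -213.97)
232 + x = 232 + (-230 + sqrt(257)) = 2 + sqrt(257)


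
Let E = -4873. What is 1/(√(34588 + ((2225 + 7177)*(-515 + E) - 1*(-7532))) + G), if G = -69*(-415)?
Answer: 9545/290193027 - 4*I*√351499/290193027 ≈ 3.2892e-5 - 8.1721e-6*I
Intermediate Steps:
G = 28635
1/(√(34588 + ((2225 + 7177)*(-515 + E) - 1*(-7532))) + G) = 1/(√(34588 + ((2225 + 7177)*(-515 - 4873) - 1*(-7532))) + 28635) = 1/(√(34588 + (9402*(-5388) + 7532)) + 28635) = 1/(√(34588 + (-50657976 + 7532)) + 28635) = 1/(√(34588 - 50650444) + 28635) = 1/(√(-50615856) + 28635) = 1/(12*I*√351499 + 28635) = 1/(28635 + 12*I*√351499)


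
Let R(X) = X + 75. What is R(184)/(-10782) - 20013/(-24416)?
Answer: 14961173/18803808 ≈ 0.79565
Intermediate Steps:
R(X) = 75 + X
R(184)/(-10782) - 20013/(-24416) = (75 + 184)/(-10782) - 20013/(-24416) = 259*(-1/10782) - 20013*(-1/24416) = -259/10782 + 2859/3488 = 14961173/18803808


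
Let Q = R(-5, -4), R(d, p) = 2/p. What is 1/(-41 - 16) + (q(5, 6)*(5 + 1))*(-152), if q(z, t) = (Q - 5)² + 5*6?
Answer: -3132037/57 ≈ -54948.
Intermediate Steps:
Q = -½ (Q = 2/(-4) = 2*(-¼) = -½ ≈ -0.50000)
q(z, t) = 241/4 (q(z, t) = (-½ - 5)² + 5*6 = (-11/2)² + 30 = 121/4 + 30 = 241/4)
1/(-41 - 16) + (q(5, 6)*(5 + 1))*(-152) = 1/(-41 - 16) + (241*(5 + 1)/4)*(-152) = 1/(-57) + ((241/4)*6)*(-152) = -1/57 + (723/2)*(-152) = -1/57 - 54948 = -3132037/57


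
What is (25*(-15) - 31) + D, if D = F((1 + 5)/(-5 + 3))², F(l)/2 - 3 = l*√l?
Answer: -478 - 72*I*√3 ≈ -478.0 - 124.71*I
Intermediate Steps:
F(l) = 6 + 2*l^(3/2) (F(l) = 6 + 2*(l*√l) = 6 + 2*l^(3/2))
D = (6 - 6*I*√3)² (D = (6 + 2*((1 + 5)/(-5 + 3))^(3/2))² = (6 + 2*(6/(-2))^(3/2))² = (6 + 2*(6*(-½))^(3/2))² = (6 + 2*(-3)^(3/2))² = (6 + 2*(-3*I*√3))² = (6 - 6*I*√3)² ≈ -72.0 - 124.71*I)
(25*(-15) - 31) + D = (25*(-15) - 31) + 36*(1 - I*√3)² = (-375 - 31) + 36*(1 - I*√3)² = -406 + 36*(1 - I*√3)²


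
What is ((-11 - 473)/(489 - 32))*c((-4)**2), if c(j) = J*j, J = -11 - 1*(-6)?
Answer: 38720/457 ≈ 84.726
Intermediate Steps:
J = -5 (J = -11 + 6 = -5)
c(j) = -5*j
((-11 - 473)/(489 - 32))*c((-4)**2) = ((-11 - 473)/(489 - 32))*(-5*(-4)**2) = (-484/457)*(-5*16) = -484*1/457*(-80) = -484/457*(-80) = 38720/457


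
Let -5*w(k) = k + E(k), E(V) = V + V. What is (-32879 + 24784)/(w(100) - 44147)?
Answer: 8095/44207 ≈ 0.18312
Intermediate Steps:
E(V) = 2*V
w(k) = -3*k/5 (w(k) = -(k + 2*k)/5 = -3*k/5)
(-32879 + 24784)/(w(100) - 44147) = (-32879 + 24784)/(-⅗*100 - 44147) = -8095/(-60 - 44147) = -8095/(-44207) = -8095*(-1/44207) = 8095/44207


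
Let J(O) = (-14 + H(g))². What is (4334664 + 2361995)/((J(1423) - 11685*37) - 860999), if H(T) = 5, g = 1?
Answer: -6696659/1293263 ≈ -5.1781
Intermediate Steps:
J(O) = 81 (J(O) = (-14 + 5)² = (-9)² = 81)
(4334664 + 2361995)/((J(1423) - 11685*37) - 860999) = (4334664 + 2361995)/((81 - 11685*37) - 860999) = 6696659/((81 - 432345) - 860999) = 6696659/(-432264 - 860999) = 6696659/(-1293263) = 6696659*(-1/1293263) = -6696659/1293263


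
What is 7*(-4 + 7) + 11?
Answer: 32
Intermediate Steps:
7*(-4 + 7) + 11 = 7*3 + 11 = 21 + 11 = 32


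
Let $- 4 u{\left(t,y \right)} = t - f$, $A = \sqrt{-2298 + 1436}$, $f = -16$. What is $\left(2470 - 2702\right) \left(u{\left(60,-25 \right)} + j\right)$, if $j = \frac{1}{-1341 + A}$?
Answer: $\frac{7930933456}{1799143} + \frac{232 i \sqrt{862}}{1799143} \approx 4408.2 + 0.003786 i$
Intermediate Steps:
$A = i \sqrt{862}$ ($A = \sqrt{-862} = i \sqrt{862} \approx 29.36 i$)
$j = \frac{1}{-1341 + i \sqrt{862}} \approx -0.00074536 - 1.6319 \cdot 10^{-5} i$
$u{\left(t,y \right)} = -4 - \frac{t}{4}$ ($u{\left(t,y \right)} = - \frac{t - -16}{4} = - \frac{t + 16}{4} = - \frac{16 + t}{4} = -4 - \frac{t}{4}$)
$\left(2470 - 2702\right) \left(u{\left(60,-25 \right)} + j\right) = \left(2470 - 2702\right) \left(\left(-4 - 15\right) - \left(\frac{1341}{1799143} + \frac{i \sqrt{862}}{1799143}\right)\right) = - 232 \left(\left(-4 - 15\right) - \left(\frac{1341}{1799143} + \frac{i \sqrt{862}}{1799143}\right)\right) = - 232 \left(-19 - \left(\frac{1341}{1799143} + \frac{i \sqrt{862}}{1799143}\right)\right) = - 232 \left(- \frac{34185058}{1799143} - \frac{i \sqrt{862}}{1799143}\right) = \frac{7930933456}{1799143} + \frac{232 i \sqrt{862}}{1799143}$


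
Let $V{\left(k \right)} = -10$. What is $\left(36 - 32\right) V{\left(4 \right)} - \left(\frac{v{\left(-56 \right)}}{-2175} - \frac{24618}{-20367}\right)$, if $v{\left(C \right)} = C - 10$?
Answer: $- \frac{202979708}{4922025} \approx -41.239$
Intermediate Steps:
$v{\left(C \right)} = -10 + C$
$\left(36 - 32\right) V{\left(4 \right)} - \left(\frac{v{\left(-56 \right)}}{-2175} - \frac{24618}{-20367}\right) = \left(36 - 32\right) \left(-10\right) - \left(\frac{-10 - 56}{-2175} - \frac{24618}{-20367}\right) = 4 \left(-10\right) - \left(\left(-66\right) \left(- \frac{1}{2175}\right) - - \frac{8206}{6789}\right) = -40 - \left(\frac{22}{725} + \frac{8206}{6789}\right) = -40 - \frac{6098708}{4922025} = - \frac{202979708}{4922025}$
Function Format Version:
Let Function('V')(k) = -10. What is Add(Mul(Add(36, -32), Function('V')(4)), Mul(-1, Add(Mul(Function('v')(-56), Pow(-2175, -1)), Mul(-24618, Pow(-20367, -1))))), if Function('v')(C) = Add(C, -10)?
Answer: Rational(-202979708, 4922025) ≈ -41.239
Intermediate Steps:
Function('v')(C) = Add(-10, C)
Add(Mul(Add(36, -32), Function('V')(4)), Mul(-1, Add(Mul(Function('v')(-56), Pow(-2175, -1)), Mul(-24618, Pow(-20367, -1))))) = Add(Mul(Add(36, -32), -10), Mul(-1, Add(Mul(Add(-10, -56), Pow(-2175, -1)), Mul(-24618, Pow(-20367, -1))))) = Add(Mul(4, -10), Mul(-1, Add(Mul(-66, Rational(-1, 2175)), Mul(-24618, Rational(-1, 20367))))) = Add(-40, Mul(-1, Add(Rational(22, 725), Rational(8206, 6789)))) = Add(-40, Mul(-1, Rational(6098708, 4922025))) = Add(-40, Rational(-6098708, 4922025)) = Rational(-202979708, 4922025)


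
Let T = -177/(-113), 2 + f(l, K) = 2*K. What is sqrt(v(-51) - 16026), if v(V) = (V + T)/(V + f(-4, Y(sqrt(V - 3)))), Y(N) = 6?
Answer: 6*I*sqrt(9554645166)/4633 ≈ 126.59*I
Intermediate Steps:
f(l, K) = -2 + 2*K
T = 177/113 (T = -177*(-1/113) = 177/113 ≈ 1.5664)
v(V) = (177/113 + V)/(10 + V) (v(V) = (V + 177/113)/(V + (-2 + 2*6)) = (177/113 + V)/(V + (-2 + 12)) = (177/113 + V)/(V + 10) = (177/113 + V)/(10 + V))
sqrt(v(-51) - 16026) = sqrt((177/113 - 51)/(10 - 51) - 16026) = sqrt(-5586/113/(-41) - 16026) = sqrt(-1/41*(-5586/113) - 16026) = sqrt(5586/4633 - 16026) = sqrt(-74242872/4633) = 6*I*sqrt(9554645166)/4633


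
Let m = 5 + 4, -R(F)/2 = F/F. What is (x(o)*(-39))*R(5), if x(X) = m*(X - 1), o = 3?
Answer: 1404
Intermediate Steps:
R(F) = -2 (R(F) = -2*F/F = -2*1 = -2)
m = 9
x(X) = -9 + 9*X (x(X) = 9*(X - 1) = 9*(-1 + X) = -9 + 9*X)
(x(o)*(-39))*R(5) = ((-9 + 9*3)*(-39))*(-2) = ((-9 + 27)*(-39))*(-2) = (18*(-39))*(-2) = -702*(-2) = 1404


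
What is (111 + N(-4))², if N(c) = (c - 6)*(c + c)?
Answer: 36481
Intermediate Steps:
N(c) = 2*c*(-6 + c) (N(c) = (-6 + c)*(2*c) = 2*c*(-6 + c))
(111 + N(-4))² = (111 + 2*(-4)*(-6 - 4))² = (111 + 2*(-4)*(-10))² = (111 + 80)² = 191² = 36481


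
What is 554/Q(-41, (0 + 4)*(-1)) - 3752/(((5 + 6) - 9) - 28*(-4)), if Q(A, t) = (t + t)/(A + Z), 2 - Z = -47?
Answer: -33454/57 ≈ -586.91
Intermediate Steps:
Z = 49 (Z = 2 - 1*(-47) = 2 + 47 = 49)
Q(A, t) = 2*t/(49 + A) (Q(A, t) = (t + t)/(A + 49) = (2*t)/(49 + A) = 2*t/(49 + A))
554/Q(-41, (0 + 4)*(-1)) - 3752/(((5 + 6) - 9) - 28*(-4)) = 554/((2*((0 + 4)*(-1))/(49 - 41))) - 3752/(((5 + 6) - 9) - 28*(-4)) = 554/((2*(4*(-1))/8)) - 3752/((11 - 9) + 112) = 554/((2*(-4)*(⅛))) - 3752/(2 + 112) = 554/(-1) - 3752/114 = 554*(-1) - 3752*1/114 = -554 - 1876/57 = -33454/57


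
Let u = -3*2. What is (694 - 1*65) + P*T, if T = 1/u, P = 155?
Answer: 3619/6 ≈ 603.17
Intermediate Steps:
u = -6
T = -⅙ (T = 1/(-6) = -⅙ ≈ -0.16667)
(694 - 1*65) + P*T = (694 - 1*65) + 155*(-⅙) = (694 - 65) - 155/6 = 629 - 155/6 = 3619/6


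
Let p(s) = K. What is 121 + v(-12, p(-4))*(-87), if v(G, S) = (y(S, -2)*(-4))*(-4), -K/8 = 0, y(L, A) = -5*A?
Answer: -13799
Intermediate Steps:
K = 0 (K = -8*0 = 0)
p(s) = 0
v(G, S) = 160 (v(G, S) = (-5*(-2)*(-4))*(-4) = (10*(-4))*(-4) = -40*(-4) = 160)
121 + v(-12, p(-4))*(-87) = 121 + 160*(-87) = 121 - 13920 = -13799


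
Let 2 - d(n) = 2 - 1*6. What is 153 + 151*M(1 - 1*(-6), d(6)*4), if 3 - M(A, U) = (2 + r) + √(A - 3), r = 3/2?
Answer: -449/2 ≈ -224.50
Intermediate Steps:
r = 3/2 (r = 3*(½) = 3/2 ≈ 1.5000)
d(n) = 6 (d(n) = 2 - (2 - 1*6) = 2 - (2 - 6) = 2 - 1*(-4) = 2 + 4 = 6)
M(A, U) = -½ - √(-3 + A) (M(A, U) = 3 - ((2 + 3/2) + √(A - 3)) = 3 - (7/2 + √(-3 + A)) = 3 + (-7/2 - √(-3 + A)) = -½ - √(-3 + A))
153 + 151*M(1 - 1*(-6), d(6)*4) = 153 + 151*(-½ - √(-3 + (1 - 1*(-6)))) = 153 + 151*(-½ - √(-3 + (1 + 6))) = 153 + 151*(-½ - √(-3 + 7)) = 153 + 151*(-½ - √4) = 153 + 151*(-½ - 1*2) = 153 + 151*(-½ - 2) = 153 + 151*(-5/2) = 153 - 755/2 = -449/2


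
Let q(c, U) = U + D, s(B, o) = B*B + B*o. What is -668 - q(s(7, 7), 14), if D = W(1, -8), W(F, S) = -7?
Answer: -675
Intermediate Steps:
D = -7
s(B, o) = B² + B*o
q(c, U) = -7 + U (q(c, U) = U - 7 = -7 + U)
-668 - q(s(7, 7), 14) = -668 - (-7 + 14) = -668 - 1*7 = -668 - 7 = -675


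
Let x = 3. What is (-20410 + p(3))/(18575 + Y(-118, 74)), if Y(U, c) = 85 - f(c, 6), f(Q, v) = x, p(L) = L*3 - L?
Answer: -20404/18657 ≈ -1.0936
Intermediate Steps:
p(L) = 2*L (p(L) = 3*L - L = 2*L)
f(Q, v) = 3
Y(U, c) = 82 (Y(U, c) = 85 - 1*3 = 85 - 3 = 82)
(-20410 + p(3))/(18575 + Y(-118, 74)) = (-20410 + 2*3)/(18575 + 82) = (-20410 + 6)/18657 = -20404*1/18657 = -20404/18657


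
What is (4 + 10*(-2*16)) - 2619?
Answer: -2935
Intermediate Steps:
(4 + 10*(-2*16)) - 2619 = (4 + 10*(-32)) - 2619 = (4 - 320) - 2619 = -316 - 2619 = -2935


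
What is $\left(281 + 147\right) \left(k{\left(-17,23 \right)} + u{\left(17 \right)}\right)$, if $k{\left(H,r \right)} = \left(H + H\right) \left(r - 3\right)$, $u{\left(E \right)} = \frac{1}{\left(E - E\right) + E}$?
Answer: $- \frac{4947252}{17} \approx -2.9102 \cdot 10^{5}$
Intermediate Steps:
$u{\left(E \right)} = \frac{1}{E}$ ($u{\left(E \right)} = \frac{1}{0 + E} = \frac{1}{E}$)
$k{\left(H,r \right)} = 2 H \left(-3 + r\right)$
$\left(281 + 147\right) \left(k{\left(-17,23 \right)} + u{\left(17 \right)}\right) = \left(281 + 147\right) \left(2 \left(-17\right) \left(-3 + 23\right) + \frac{1}{17}\right) = 428 \left(2 \left(-17\right) 20 + \frac{1}{17}\right) = 428 \left(-680 + \frac{1}{17}\right) = 428 \left(- \frac{11559}{17}\right) = - \frac{4947252}{17}$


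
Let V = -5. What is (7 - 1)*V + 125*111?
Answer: 13845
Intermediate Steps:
(7 - 1)*V + 125*111 = (7 - 1)*(-5) + 125*111 = 6*(-5) + 13875 = -30 + 13875 = 13845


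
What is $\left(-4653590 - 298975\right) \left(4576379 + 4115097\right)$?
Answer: $-43045099835940$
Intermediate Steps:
$\left(-4653590 - 298975\right) \left(4576379 + 4115097\right) = \left(-4952565\right) 8691476 = -43045099835940$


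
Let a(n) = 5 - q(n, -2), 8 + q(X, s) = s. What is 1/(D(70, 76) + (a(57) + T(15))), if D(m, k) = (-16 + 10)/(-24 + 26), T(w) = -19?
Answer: -⅐ ≈ -0.14286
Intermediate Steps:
q(X, s) = -8 + s
D(m, k) = -3 (D(m, k) = -6/2 = -6*½ = -3)
a(n) = 15 (a(n) = 5 - (-8 - 2) = 5 - 1*(-10) = 5 + 10 = 15)
1/(D(70, 76) + (a(57) + T(15))) = 1/(-3 + (15 - 19)) = 1/(-3 - 4) = 1/(-7) = -⅐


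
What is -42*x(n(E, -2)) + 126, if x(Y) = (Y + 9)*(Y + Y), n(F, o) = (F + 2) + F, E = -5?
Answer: 798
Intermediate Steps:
n(F, o) = 2 + 2*F (n(F, o) = (2 + F) + F = 2 + 2*F)
x(Y) = 2*Y*(9 + Y) (x(Y) = (9 + Y)*(2*Y) = 2*Y*(9 + Y))
-42*x(n(E, -2)) + 126 = -84*(2 + 2*(-5))*(9 + (2 + 2*(-5))) + 126 = -84*(2 - 10)*(9 + (2 - 10)) + 126 = -84*(-8)*(9 - 8) + 126 = -84*(-8) + 126 = -42*(-16) + 126 = 672 + 126 = 798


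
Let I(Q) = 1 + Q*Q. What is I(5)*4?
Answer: 104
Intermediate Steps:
I(Q) = 1 + Q**2
I(5)*4 = (1 + 5**2)*4 = (1 + 25)*4 = 26*4 = 104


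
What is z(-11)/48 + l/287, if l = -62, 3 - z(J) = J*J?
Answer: -18421/6888 ≈ -2.6744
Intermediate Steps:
z(J) = 3 - J**2 (z(J) = 3 - J*J = 3 - J**2)
z(-11)/48 + l/287 = (3 - 1*(-11)**2)/48 - 62/287 = (3 - 1*121)*(1/48) - 62*1/287 = (3 - 121)*(1/48) - 62/287 = -118*1/48 - 62/287 = -59/24 - 62/287 = -18421/6888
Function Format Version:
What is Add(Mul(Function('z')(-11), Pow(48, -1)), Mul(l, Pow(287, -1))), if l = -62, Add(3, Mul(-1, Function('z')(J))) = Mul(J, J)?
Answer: Rational(-18421, 6888) ≈ -2.6744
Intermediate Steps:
Function('z')(J) = Add(3, Mul(-1, Pow(J, 2))) (Function('z')(J) = Add(3, Mul(-1, Mul(J, J))) = Add(3, Mul(-1, Pow(J, 2))))
Add(Mul(Function('z')(-11), Pow(48, -1)), Mul(l, Pow(287, -1))) = Add(Mul(Add(3, Mul(-1, Pow(-11, 2))), Pow(48, -1)), Mul(-62, Pow(287, -1))) = Add(Mul(Add(3, Mul(-1, 121)), Rational(1, 48)), Mul(-62, Rational(1, 287))) = Add(Mul(Add(3, -121), Rational(1, 48)), Rational(-62, 287)) = Add(Mul(-118, Rational(1, 48)), Rational(-62, 287)) = Add(Rational(-59, 24), Rational(-62, 287)) = Rational(-18421, 6888)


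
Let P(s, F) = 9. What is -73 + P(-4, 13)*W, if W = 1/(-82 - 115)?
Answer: -14390/197 ≈ -73.046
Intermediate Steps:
W = -1/197 (W = 1/(-197) = -1/197 ≈ -0.0050761)
-73 + P(-4, 13)*W = -73 + 9*(-1/197) = -73 - 9/197 = -14390/197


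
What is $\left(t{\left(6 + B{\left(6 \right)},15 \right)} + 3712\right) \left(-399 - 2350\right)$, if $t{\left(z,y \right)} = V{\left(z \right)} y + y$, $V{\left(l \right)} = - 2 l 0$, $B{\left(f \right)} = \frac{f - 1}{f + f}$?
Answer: $-10245523$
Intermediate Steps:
$B{\left(f \right)} = \frac{-1 + f}{2 f}$
$V{\left(l \right)} = 0$
$t{\left(z,y \right)} = y$ ($t{\left(z,y \right)} = 0 y + y = 0 + y = y$)
$\left(t{\left(6 + B{\left(6 \right)},15 \right)} + 3712\right) \left(-399 - 2350\right) = \left(15 + 3712\right) \left(-399 - 2350\right) = 3727 \left(-2749\right) = -10245523$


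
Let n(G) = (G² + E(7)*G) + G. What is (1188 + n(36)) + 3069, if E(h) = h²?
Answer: 7353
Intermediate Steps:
n(G) = G² + 50*G (n(G) = (G² + 7²*G) + G = (G² + 49*G) + G = G² + 50*G)
(1188 + n(36)) + 3069 = (1188 + 36*(50 + 36)) + 3069 = (1188 + 36*86) + 3069 = (1188 + 3096) + 3069 = 4284 + 3069 = 7353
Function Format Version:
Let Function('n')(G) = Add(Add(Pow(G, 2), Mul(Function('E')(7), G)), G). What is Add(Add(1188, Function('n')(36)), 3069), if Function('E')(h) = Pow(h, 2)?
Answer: 7353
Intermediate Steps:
Function('n')(G) = Add(Pow(G, 2), Mul(50, G)) (Function('n')(G) = Add(Add(Pow(G, 2), Mul(Pow(7, 2), G)), G) = Add(Add(Pow(G, 2), Mul(49, G)), G) = Add(Pow(G, 2), Mul(50, G)))
Add(Add(1188, Function('n')(36)), 3069) = Add(Add(1188, Mul(36, Add(50, 36))), 3069) = Add(Add(1188, Mul(36, 86)), 3069) = Add(Add(1188, 3096), 3069) = Add(4284, 3069) = 7353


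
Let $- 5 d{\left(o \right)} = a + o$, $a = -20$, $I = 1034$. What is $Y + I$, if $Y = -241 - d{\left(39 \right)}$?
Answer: $\frac{3984}{5} \approx 796.8$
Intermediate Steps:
$d{\left(o \right)} = 4 - \frac{o}{5}$ ($d{\left(o \right)} = - \frac{-20 + o}{5} = 4 - \frac{o}{5}$)
$Y = - \frac{1186}{5}$ ($Y = -241 - \left(4 - \frac{39}{5}\right) = -241 - - \frac{19}{5} = -241 + \frac{19}{5} = - \frac{1186}{5} \approx -237.2$)
$Y + I = - \frac{1186}{5} + 1034 = \frac{3984}{5}$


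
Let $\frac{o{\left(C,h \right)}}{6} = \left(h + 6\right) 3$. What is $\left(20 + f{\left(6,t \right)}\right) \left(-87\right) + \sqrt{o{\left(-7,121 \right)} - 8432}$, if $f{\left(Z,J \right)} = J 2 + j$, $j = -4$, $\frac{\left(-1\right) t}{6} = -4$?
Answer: $-5568 + i \sqrt{6146} \approx -5568.0 + 78.396 i$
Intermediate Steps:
$t = 24$ ($t = \left(-6\right) \left(-4\right) = 24$)
$f{\left(Z,J \right)} = -4 + 2 J$ ($f{\left(Z,J \right)} = J 2 - 4 = 2 J - 4 = -4 + 2 J$)
$o{\left(C,h \right)} = 108 + 18 h$ ($o{\left(C,h \right)} = 6 \left(h + 6\right) 3 = 6 \left(6 + h\right) 3 = 6 \left(18 + 3 h\right) = 108 + 18 h$)
$\left(20 + f{\left(6,t \right)}\right) \left(-87\right) + \sqrt{o{\left(-7,121 \right)} - 8432} = \left(20 + \left(-4 + 2 \cdot 24\right)\right) \left(-87\right) + \sqrt{\left(108 + 18 \cdot 121\right) - 8432} = \left(20 + \left(-4 + 48\right)\right) \left(-87\right) + \sqrt{\left(108 + 2178\right) - 8432} = \left(20 + 44\right) \left(-87\right) + \sqrt{2286 - 8432} = 64 \left(-87\right) + \sqrt{-6146} = -5568 + i \sqrt{6146}$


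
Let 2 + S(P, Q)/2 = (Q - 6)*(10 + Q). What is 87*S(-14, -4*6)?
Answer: 72732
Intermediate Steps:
S(P, Q) = -4 + 2*(-6 + Q)*(10 + Q) (S(P, Q) = -4 + 2*((Q - 6)*(10 + Q)) = -4 + 2*((-6 + Q)*(10 + Q)) = -4 + 2*(-6 + Q)*(10 + Q))
87*S(-14, -4*6) = 87*(-124 + 2*(-4*6)² + 8*(-4*6)) = 87*(-124 + 2*(-24)² + 8*(-24)) = 87*(-124 + 2*576 - 192) = 87*(-124 + 1152 - 192) = 87*836 = 72732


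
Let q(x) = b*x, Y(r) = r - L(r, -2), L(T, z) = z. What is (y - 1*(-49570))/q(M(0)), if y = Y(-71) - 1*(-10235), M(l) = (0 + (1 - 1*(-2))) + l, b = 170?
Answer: 9956/85 ≈ 117.13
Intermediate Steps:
Y(r) = 2 + r (Y(r) = r - 1*(-2) = r + 2 = 2 + r)
M(l) = 3 + l (M(l) = (0 + (1 + 2)) + l = (0 + 3) + l = 3 + l)
q(x) = 170*x
y = 10166 (y = (2 - 71) - 1*(-10235) = -69 + 10235 = 10166)
(y - 1*(-49570))/q(M(0)) = (10166 - 1*(-49570))/((170*(3 + 0))) = (10166 + 49570)/((170*3)) = 59736/510 = 59736*(1/510) = 9956/85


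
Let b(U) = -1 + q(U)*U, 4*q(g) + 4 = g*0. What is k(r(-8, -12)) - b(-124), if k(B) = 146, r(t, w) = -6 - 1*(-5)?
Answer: 23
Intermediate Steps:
q(g) = -1 (q(g) = -1 + (g*0)/4 = -1 + (¼)*0 = -1 + 0 = -1)
r(t, w) = -1 (r(t, w) = -6 + 5 = -1)
b(U) = -1 - U
k(r(-8, -12)) - b(-124) = 146 - (-1 - 1*(-124)) = 146 - (-1 + 124) = 146 - 1*123 = 146 - 123 = 23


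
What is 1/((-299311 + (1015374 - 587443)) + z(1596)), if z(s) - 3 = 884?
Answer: 1/129507 ≈ 7.7216e-6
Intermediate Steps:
z(s) = 887 (z(s) = 3 + 884 = 887)
1/((-299311 + (1015374 - 587443)) + z(1596)) = 1/((-299311 + (1015374 - 587443)) + 887) = 1/((-299311 + 427931) + 887) = 1/(128620 + 887) = 1/129507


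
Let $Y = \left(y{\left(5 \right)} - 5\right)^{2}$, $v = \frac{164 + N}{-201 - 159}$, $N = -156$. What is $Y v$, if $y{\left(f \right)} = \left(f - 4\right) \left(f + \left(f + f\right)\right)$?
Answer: $- \frac{20}{9} \approx -2.2222$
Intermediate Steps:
$y{\left(f \right)} = 3 f \left(-4 + f\right)$ ($y{\left(f \right)} = \left(-4 + f\right) \left(f + 2 f\right) = \left(-4 + f\right) 3 f = 3 f \left(-4 + f\right)$)
$v = - \frac{1}{45}$ ($v = \frac{164 - 156}{-201 - 159} = \frac{8}{-360} = 8 \left(- \frac{1}{360}\right) = - \frac{1}{45} \approx -0.022222$)
$Y = 100$ ($Y = \left(3 \cdot 5 \left(-4 + 5\right) - 5\right)^{2} = \left(3 \cdot 5 \cdot 1 - 5\right)^{2} = \left(15 - 5\right)^{2} = 10^{2} = 100$)
$Y v = 100 \left(- \frac{1}{45}\right) = - \frac{20}{9}$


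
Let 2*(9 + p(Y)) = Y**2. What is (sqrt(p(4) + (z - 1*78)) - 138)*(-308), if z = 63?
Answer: 42504 - 1232*I ≈ 42504.0 - 1232.0*I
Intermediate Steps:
p(Y) = -9 + Y**2/2
(sqrt(p(4) + (z - 1*78)) - 138)*(-308) = (sqrt((-9 + (1/2)*4**2) + (63 - 1*78)) - 138)*(-308) = (sqrt((-9 + (1/2)*16) + (63 - 78)) - 138)*(-308) = (sqrt((-9 + 8) - 15) - 138)*(-308) = (sqrt(-1 - 15) - 138)*(-308) = (sqrt(-16) - 138)*(-308) = (4*I - 138)*(-308) = (-138 + 4*I)*(-308) = 42504 - 1232*I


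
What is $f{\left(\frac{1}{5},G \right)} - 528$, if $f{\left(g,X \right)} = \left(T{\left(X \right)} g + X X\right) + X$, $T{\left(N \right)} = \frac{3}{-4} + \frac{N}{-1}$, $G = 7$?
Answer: $- \frac{9471}{20} \approx -473.55$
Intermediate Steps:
$T{\left(N \right)} = - \frac{3}{4} - N$ ($T{\left(N \right)} = 3 \left(- \frac{1}{4}\right) + N \left(-1\right) = - \frac{3}{4} - N$)
$f{\left(g,X \right)} = X + X^{2} + g \left(- \frac{3}{4} - X\right)$ ($f{\left(g,X \right)} = \left(\left(- \frac{3}{4} - X\right) g + X X\right) + X = \left(g \left(- \frac{3}{4} - X\right) + X^{2}\right) + X = \left(X^{2} + g \left(- \frac{3}{4} - X\right)\right) + X = X + X^{2} + g \left(- \frac{3}{4} - X\right)$)
$f{\left(\frac{1}{5},G \right)} - 528 = \left(7 + 7^{2} - \frac{3}{4 \cdot 5} - \frac{7}{5}\right) - 528 = \left(7 + 49 - \frac{3}{20} - 7 \cdot \frac{1}{5}\right) - 528 = \left(7 + 49 - \frac{3}{20} - \frac{7}{5}\right) - 528 = \frac{1089}{20} - 528 = - \frac{9471}{20}$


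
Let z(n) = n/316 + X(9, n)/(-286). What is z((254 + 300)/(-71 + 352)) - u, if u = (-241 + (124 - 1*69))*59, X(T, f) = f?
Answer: 69672978081/6348914 ≈ 10974.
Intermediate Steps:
z(n) = -15*n/45188 (z(n) = n/316 + n/(-286) = n*(1/316) + n*(-1/286) = n/316 - n/286 = -15*n/45188)
u = -10974 (u = (-241 + (124 - 69))*59 = (-241 + 55)*59 = -186*59 = -10974)
z((254 + 300)/(-71 + 352)) - u = -15*(254 + 300)/(45188*(-71 + 352)) - 1*(-10974) = -4155/(22594*281) + 10974 = -15/45188*554/281 + 10974 = -4155/6348914 + 10974 = 69672978081/6348914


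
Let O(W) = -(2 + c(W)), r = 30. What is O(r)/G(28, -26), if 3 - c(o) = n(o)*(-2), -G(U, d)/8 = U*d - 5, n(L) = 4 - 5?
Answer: -3/5864 ≈ -0.00051160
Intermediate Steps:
n(L) = -1
G(U, d) = 40 - 8*U*d (G(U, d) = -8*(U*d - 5) = -8*(-5 + U*d) = 40 - 8*U*d)
c(o) = 1 (c(o) = 3 - (-1)*(-2) = 3 - 1*2 = 3 - 2 = 1)
O(W) = -3 (O(W) = -(2 + 1) = -1*3 = -3)
O(r)/G(28, -26) = -3/(40 - 8*28*(-26)) = -3/(40 + 5824) = -3/5864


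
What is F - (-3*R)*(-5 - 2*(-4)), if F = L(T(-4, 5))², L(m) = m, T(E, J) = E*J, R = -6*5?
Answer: 130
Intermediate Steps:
R = -30
F = 400 (F = (-4*5)² = (-20)² = 400)
F - (-3*R)*(-5 - 2*(-4)) = 400 - (-3*(-30))*(-5 - 2*(-4)) = 400 - 90*(-5 + 8) = 400 - 90*3 = 400 - 1*270 = 400 - 270 = 130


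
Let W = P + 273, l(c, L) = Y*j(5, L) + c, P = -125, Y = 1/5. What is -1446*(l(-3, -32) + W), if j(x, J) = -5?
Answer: -208224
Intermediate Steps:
Y = ⅕ ≈ 0.20000
l(c, L) = -1 + c (l(c, L) = (⅕)*(-5) + c = -1 + c)
W = 148 (W = -125 + 273 = 148)
-1446*(l(-3, -32) + W) = -1446*((-1 - 3) + 148) = -1446*(-4 + 148) = -1446*144 = -208224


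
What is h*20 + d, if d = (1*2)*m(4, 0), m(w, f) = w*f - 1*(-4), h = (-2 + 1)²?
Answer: 28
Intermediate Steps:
h = 1 (h = (-1)² = 1)
m(w, f) = 4 + f*w (m(w, f) = f*w + 4 = 4 + f*w)
d = 8 (d = (1*2)*(4 + 0*4) = 2*(4 + 0) = 2*4 = 8)
h*20 + d = 1*20 + 8 = 20 + 8 = 28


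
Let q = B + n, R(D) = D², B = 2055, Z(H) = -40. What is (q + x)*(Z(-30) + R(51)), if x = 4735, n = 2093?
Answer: 22749363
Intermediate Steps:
q = 4148 (q = 2055 + 2093 = 4148)
(q + x)*(Z(-30) + R(51)) = (4148 + 4735)*(-40 + 51²) = 8883*(-40 + 2601) = 8883*2561 = 22749363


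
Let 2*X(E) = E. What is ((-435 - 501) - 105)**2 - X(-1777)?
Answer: 2169139/2 ≈ 1.0846e+6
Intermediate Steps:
X(E) = E/2
((-435 - 501) - 105)**2 - X(-1777) = ((-435 - 501) - 105)**2 - (-1777)/2 = (-936 - 105)**2 - 1*(-1777/2) = (-1041)**2 + 1777/2 = 1083681 + 1777/2 = 2169139/2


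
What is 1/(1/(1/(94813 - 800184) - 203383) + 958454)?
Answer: 143460470094/137500261402769305 ≈ 1.0433e-6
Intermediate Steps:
1/(1/(1/(94813 - 800184) - 203383) + 958454) = 1/(1/(1/(-705371) - 203383) + 958454) = 1/(1/(-1/705371 - 203383) + 958454) = 1/(1/(-143460470094/705371) + 958454) = 1/(-705371/143460470094 + 958454) = 1/(137500261402769305/143460470094) = 143460470094/137500261402769305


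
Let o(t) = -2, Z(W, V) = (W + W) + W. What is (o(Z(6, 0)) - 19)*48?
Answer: -1008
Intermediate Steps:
Z(W, V) = 3*W (Z(W, V) = 2*W + W = 3*W)
(o(Z(6, 0)) - 19)*48 = (-2 - 19)*48 = -21*48 = -1008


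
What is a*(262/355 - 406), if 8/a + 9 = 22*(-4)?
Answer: 1150944/34435 ≈ 33.424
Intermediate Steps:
a = -8/97 (a = 8/(-9 + 22*(-4)) = 8/(-9 - 88) = 8/(-97) = 8*(-1/97) = -8/97 ≈ -0.082474)
a*(262/355 - 406) = -8*(262/355 - 406)/97 = -8/97*(-143868/355) = 1150944/34435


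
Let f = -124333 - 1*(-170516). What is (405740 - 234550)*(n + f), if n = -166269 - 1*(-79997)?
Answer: -6862835910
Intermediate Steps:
f = 46183 (f = -124333 + 170516 = 46183)
n = -86272 (n = -166269 + 79997 = -86272)
(405740 - 234550)*(n + f) = (405740 - 234550)*(-86272 + 46183) = 171190*(-40089) = -6862835910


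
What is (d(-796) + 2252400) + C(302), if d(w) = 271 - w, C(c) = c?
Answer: 2253769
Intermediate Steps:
(d(-796) + 2252400) + C(302) = ((271 - 1*(-796)) + 2252400) + 302 = ((271 + 796) + 2252400) + 302 = (1067 + 2252400) + 302 = 2253467 + 302 = 2253769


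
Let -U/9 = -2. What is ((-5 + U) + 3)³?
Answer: 4096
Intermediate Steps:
U = 18 (U = -9*(-2) = 18)
((-5 + U) + 3)³ = ((-5 + 18) + 3)³ = (13 + 3)³ = 16³ = 4096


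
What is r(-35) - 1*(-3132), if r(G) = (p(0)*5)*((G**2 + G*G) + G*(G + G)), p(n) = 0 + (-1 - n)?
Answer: -21368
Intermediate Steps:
p(n) = -1 - n
r(G) = -20*G**2 (r(G) = ((-1 - 1*0)*5)*((G**2 + G*G) + G*(G + G)) = ((-1 + 0)*5)*((G**2 + G**2) + G*(2*G)) = (-1*5)*(2*G**2 + 2*G**2) = -20*G**2)
r(-35) - 1*(-3132) = -20*(-35)**2 - 1*(-3132) = -20*1225 + 3132 = -24500 + 3132 = -21368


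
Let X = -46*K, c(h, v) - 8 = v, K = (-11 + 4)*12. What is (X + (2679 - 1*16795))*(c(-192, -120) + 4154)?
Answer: -41438584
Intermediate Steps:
K = -84 (K = -7*12 = -84)
c(h, v) = 8 + v
X = 3864 (X = -46*(-84) = 3864)
(X + (2679 - 1*16795))*(c(-192, -120) + 4154) = (3864 + (2679 - 1*16795))*((8 - 120) + 4154) = (3864 + (2679 - 16795))*(-112 + 4154) = (3864 - 14116)*4042 = -10252*4042 = -41438584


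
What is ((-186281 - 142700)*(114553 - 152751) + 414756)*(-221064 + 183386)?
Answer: -473493058191932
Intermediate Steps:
((-186281 - 142700)*(114553 - 152751) + 414756)*(-221064 + 183386) = (-328981*(-38198) + 414756)*(-37678) = (12566416238 + 414756)*(-37678) = 12566830994*(-37678) = -473493058191932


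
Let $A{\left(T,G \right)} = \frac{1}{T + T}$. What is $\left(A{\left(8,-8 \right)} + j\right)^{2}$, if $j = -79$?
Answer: $\frac{1595169}{256} \approx 6231.1$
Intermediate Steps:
$A{\left(T,G \right)} = \frac{1}{2 T}$
$\left(A{\left(8,-8 \right)} + j\right)^{2} = \left(\frac{1}{2 \cdot 8} - 79\right)^{2} = \left(\frac{1}{2} \cdot \frac{1}{8} - 79\right)^{2} = \left(\frac{1}{16} - 79\right)^{2} = \left(- \frac{1263}{16}\right)^{2} = \frac{1595169}{256}$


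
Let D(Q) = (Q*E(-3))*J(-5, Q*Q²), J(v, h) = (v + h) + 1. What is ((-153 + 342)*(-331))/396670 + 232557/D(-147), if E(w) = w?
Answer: -29242641292901/185224845868230 ≈ -0.15788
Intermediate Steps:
J(v, h) = 1 + h + v (J(v, h) = (h + v) + 1 = 1 + h + v)
D(Q) = -3*Q*(-4 + Q³) (D(Q) = (Q*(-3))*(1 + Q*Q² - 5) = (-3*Q)*(1 + Q³ - 5) = (-3*Q)*(-4 + Q³) = -3*Q*(-4 + Q³))
((-153 + 342)*(-331))/396670 + 232557/D(-147) = ((-153 + 342)*(-331))/396670 + 232557/((3*(-147)*(4 - 1*(-147)³))) = (189*(-331))*(1/396670) + 232557/((3*(-147)*(4 - 1*(-3176523)))) = -62559*1/396670 + 232557/((3*(-147)*(4 + 3176523))) = -62559/396670 + 232557/((3*(-147)*3176527)) = -62559/396670 + 232557/(-1400848407) = -62559/396670 + 232557*(-1/1400848407) = -62559/396670 - 77519/466949469 = -29242641292901/185224845868230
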